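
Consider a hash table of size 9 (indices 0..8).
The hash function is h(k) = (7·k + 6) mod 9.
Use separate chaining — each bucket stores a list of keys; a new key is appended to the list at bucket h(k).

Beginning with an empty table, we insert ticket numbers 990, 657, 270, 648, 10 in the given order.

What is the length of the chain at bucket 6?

990 → bucket 6
657 → bucket 6 (collision)
270 → bucket 6 (collision)
648 → bucket 6 (collision)
10 → bucket 4
Final buckets:
0: —
1: —
2: —
3: —
4: 10
5: —
6: 990 -> 657 -> 270 -> 648
7: —
8: —

4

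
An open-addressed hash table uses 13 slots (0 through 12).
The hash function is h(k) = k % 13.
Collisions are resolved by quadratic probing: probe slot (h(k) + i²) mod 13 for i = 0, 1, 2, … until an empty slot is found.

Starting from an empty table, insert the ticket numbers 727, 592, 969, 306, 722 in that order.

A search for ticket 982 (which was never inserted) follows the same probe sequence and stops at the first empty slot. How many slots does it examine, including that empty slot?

5

727: h=12 -> slot 12
592: h=7 -> slot 7
969: h=7, probe 7,8 -> slot 8
306: h=7, probe 7,8,11 -> slot 11
722: h=7, probe 7,8,11,3 -> slot 3
Table: [—, —, —, 722, —, —, —, 592, 969, —, —, 306, 727]
Lookup 982: h=7, probe 7,8,11,3,10 → slot 10 empty, not found.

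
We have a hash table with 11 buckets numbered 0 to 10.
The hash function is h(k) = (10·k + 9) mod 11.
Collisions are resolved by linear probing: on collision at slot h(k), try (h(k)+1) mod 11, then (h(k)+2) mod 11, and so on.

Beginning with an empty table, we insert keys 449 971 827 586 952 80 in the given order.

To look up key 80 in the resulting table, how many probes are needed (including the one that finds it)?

449 hashes to 0; slot 0 is free => place at 0.
971 hashes to 6; slot 6 is free => place at 6.
827 hashes to 7; slot 7 is free => place at 7.
586 hashes to 6; 6,7 taken => place at 8.
952 hashes to 3; slot 3 is free => place at 3.
80 hashes to 6; 6,7,8 taken => place at 9.
Table: [449, —, —, 952, —, —, 971, 827, 586, 80, —]
Lookup 80: h=6, probe 6,7,8,9 → found at 9.

4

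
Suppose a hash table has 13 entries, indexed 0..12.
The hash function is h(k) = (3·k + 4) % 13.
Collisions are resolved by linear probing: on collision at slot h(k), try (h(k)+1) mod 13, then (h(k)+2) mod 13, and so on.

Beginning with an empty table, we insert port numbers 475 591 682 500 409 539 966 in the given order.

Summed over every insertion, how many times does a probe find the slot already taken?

12

Insert 475: h=12, slot 12 empty => index 12.
Insert 591: h=9, slot 9 empty => index 9.
Insert 682: h=9, slot 9 occupied => index 10.
Insert 500: h=9, slots 9,10 occupied => index 11.
Insert 409: h=9, slots 9,10,11,12 occupied => index 0.
Insert 539: h=9, slots 9,10,11,12,0 occupied => index 1.
Insert 966: h=3, slot 3 empty => index 3.
Table: [409, 539, _, 966, _, _, _, _, _, 591, 682, 500, 475]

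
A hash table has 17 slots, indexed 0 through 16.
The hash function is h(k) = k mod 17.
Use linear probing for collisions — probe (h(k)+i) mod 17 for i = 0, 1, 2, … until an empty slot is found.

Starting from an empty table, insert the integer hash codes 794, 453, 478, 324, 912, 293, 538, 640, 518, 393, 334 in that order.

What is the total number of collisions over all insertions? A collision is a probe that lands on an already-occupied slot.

794: h=12 => slot 12
453: h=11 => slot 11
478: h=2 => slot 2
324: h=1 => slot 1
912: h=11, probe 11,12,13 => slot 13
293: h=4 => slot 4
538: h=11, probe 11,12,13,14 => slot 14
640: h=11, probe 11,12,13,14,15 => slot 15
518: h=8 => slot 8
393: h=2, probe 2,3 => slot 3
334: h=11, probe 11,12,13,14,15,16 => slot 16
Table: [—, 324, 478, 393, 293, —, —, —, 518, —, —, 453, 794, 912, 538, 640, 334]

15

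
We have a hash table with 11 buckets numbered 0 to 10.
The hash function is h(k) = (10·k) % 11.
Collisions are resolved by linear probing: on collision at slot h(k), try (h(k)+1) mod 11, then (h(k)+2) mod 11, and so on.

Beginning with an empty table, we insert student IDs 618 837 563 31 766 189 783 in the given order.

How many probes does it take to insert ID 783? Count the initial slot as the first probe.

Insert 618: h=9, slot 9 empty => index 9.
Insert 837: h=10, slot 10 empty => index 10.
Insert 563: h=9, slots 9,10 occupied => index 0.
Insert 31: h=2, slot 2 empty => index 2.
Insert 766: h=4, slot 4 empty => index 4.
Insert 189: h=9, slots 9,10,0 occupied => index 1.
Insert 783: h=9, slots 9,10,0,1,2 occupied => index 3.
Table: [563, 189, 31, 783, 766, -, -, -, -, 618, 837]

6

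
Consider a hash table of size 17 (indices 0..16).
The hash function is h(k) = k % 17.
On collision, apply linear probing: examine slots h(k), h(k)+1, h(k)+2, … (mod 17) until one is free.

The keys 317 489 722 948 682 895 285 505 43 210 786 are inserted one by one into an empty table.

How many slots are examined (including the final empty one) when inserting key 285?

317: h=11 => slot 11
489: h=13 => slot 13
722: h=8 => slot 8
948: h=13, probe 13,14 => slot 14
682: h=2 => slot 2
895: h=11, probe 11,12 => slot 12
285: h=13, probe 13,14,15 => slot 15
505: h=12, probe 12,13,14,15,16 => slot 16
43: h=9 => slot 9
210: h=6 => slot 6
786: h=4 => slot 4
Table: [—, —, 682, —, 786, —, 210, —, 722, 43, —, 317, 895, 489, 948, 285, 505]

3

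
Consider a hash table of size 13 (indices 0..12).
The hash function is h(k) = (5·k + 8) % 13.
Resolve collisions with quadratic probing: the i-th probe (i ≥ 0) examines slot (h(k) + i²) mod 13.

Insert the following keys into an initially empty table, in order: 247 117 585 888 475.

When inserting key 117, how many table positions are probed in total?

247 hashes to 8; slot 8 is free → place at 8.
117 hashes to 8; 8 taken → place at 9.
585 hashes to 8; 8,9 taken → place at 12.
888 hashes to 2; slot 2 is free → place at 2.
475 hashes to 4; slot 4 is free → place at 4.
Table: [∅, ∅, 888, ∅, 475, ∅, ∅, ∅, 247, 117, ∅, ∅, 585]

2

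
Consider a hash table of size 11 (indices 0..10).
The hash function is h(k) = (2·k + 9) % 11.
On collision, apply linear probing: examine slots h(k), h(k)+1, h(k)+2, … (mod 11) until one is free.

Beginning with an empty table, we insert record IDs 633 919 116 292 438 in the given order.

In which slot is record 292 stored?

633: h=10 → slot 10
919: h=10, probe 10,0 → slot 0
116: h=10, probe 10,0,1 → slot 1
292: h=10, probe 10,0,1,2 → slot 2
438: h=5 → slot 5
Table: [919, 116, 292, ∅, ∅, 438, ∅, ∅, ∅, ∅, 633]

2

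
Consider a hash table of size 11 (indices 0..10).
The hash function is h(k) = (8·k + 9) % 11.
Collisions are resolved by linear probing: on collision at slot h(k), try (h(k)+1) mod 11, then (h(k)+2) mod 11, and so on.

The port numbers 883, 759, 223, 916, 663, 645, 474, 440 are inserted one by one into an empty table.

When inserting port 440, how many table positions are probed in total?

7

883: h=0 => slot 0
759: h=9 => slot 9
223: h=0, probe 0,1 => slot 1
916: h=0, probe 0,1,2 => slot 2
663: h=0, probe 0,1,2,3 => slot 3
645: h=10 => slot 10
474: h=6 => slot 6
440: h=9, probe 9,10,0,1,2,3,4 => slot 4
Table: [883, 223, 916, 663, 440, -, 474, -, -, 759, 645]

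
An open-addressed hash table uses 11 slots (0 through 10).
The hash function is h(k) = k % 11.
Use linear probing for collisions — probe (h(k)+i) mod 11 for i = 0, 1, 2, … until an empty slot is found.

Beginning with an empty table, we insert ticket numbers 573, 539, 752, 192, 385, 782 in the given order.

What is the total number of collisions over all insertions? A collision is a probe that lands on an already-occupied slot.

573 hashes to 1; slot 1 is free => place at 1.
539 hashes to 0; slot 0 is free => place at 0.
752 hashes to 4; slot 4 is free => place at 4.
192 hashes to 5; slot 5 is free => place at 5.
385 hashes to 0; 0,1 taken => place at 2.
782 hashes to 1; 1,2 taken => place at 3.
Table: [539, 573, 385, 782, 752, 192, —, —, —, —, —]

4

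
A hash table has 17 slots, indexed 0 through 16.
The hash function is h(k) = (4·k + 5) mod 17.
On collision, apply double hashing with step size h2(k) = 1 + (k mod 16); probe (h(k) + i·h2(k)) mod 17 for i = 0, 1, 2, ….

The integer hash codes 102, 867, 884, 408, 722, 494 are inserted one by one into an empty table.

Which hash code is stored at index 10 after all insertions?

884

Insert 102: h=5, slot 5 empty -> index 5.
Insert 867: h=5, h2=4, slot 5 occupied -> index 9.
Insert 884: h=5, h2=5, slot 5 occupied -> index 10.
Insert 408: h=5, h2=9, slot 5 occupied -> index 14.
Insert 722: h=3, slot 3 empty -> index 3.
Insert 494: h=9, h2=15, slot 9 occupied -> index 7.
Table: [., ., ., 722, ., 102, ., 494, ., 867, 884, ., ., ., 408, ., .]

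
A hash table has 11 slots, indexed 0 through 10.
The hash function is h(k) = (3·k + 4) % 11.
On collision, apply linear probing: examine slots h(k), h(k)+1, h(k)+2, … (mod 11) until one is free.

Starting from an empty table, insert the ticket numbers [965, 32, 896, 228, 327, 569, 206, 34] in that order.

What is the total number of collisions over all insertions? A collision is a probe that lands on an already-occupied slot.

19

Insert 965: h=6, slot 6 empty => index 6.
Insert 32: h=1, slot 1 empty => index 1.
Insert 896: h=8, slot 8 empty => index 8.
Insert 228: h=6, slot 6 occupied => index 7.
Insert 327: h=6, slots 6,7,8 occupied => index 9.
Insert 569: h=6, slots 6,7,8,9 occupied => index 10.
Insert 206: h=6, slots 6,7,8,9,10 occupied => index 0.
Insert 34: h=7, slots 7,8,9,10,0,1 occupied => index 2.
Table: [206, 32, 34, —, —, —, 965, 228, 896, 327, 569]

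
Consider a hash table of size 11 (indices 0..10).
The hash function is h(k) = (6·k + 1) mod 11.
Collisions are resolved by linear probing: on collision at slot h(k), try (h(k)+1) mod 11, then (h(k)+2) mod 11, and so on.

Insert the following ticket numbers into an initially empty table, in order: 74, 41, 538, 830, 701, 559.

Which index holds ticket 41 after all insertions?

74: h=5 -> slot 5
41: h=5, probe 5,6 -> slot 6
538: h=6, probe 6,7 -> slot 7
830: h=9 -> slot 9
701: h=5, probe 5,6,7,8 -> slot 8
559: h=0 -> slot 0
Table: [559, ., ., ., ., 74, 41, 538, 701, 830, .]

6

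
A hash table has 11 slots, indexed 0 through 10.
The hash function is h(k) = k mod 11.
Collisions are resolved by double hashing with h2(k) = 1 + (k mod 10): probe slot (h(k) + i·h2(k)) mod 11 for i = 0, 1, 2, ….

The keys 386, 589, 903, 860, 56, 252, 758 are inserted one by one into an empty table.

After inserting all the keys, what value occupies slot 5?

386 hashes to 1; slot 1 is free → place at 1.
589 hashes to 6; slot 6 is free → place at 6.
903 hashes to 1, h2=4; 1 taken → place at 5.
860 hashes to 2; slot 2 is free → place at 2.
56 hashes to 1, h2=7; 1 taken → place at 8.
252 hashes to 10; slot 10 is free → place at 10.
758 hashes to 10, h2=9; 10,8,6 taken → place at 4.
Table: [-, 386, 860, -, 758, 903, 589, -, 56, -, 252]

903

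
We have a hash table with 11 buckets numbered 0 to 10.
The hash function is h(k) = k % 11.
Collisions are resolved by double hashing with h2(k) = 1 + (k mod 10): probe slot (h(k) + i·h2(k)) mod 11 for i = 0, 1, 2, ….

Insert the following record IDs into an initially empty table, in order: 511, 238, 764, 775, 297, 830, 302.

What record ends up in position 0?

511: h=5 → slot 5
238: h=7 → slot 7
764: h=5, h2=5, probe 5,10 → slot 10
775: h=5, h2=6, probe 5,0 → slot 0
297: h=0, h2=8, probe 0,8 → slot 8
830: h=5, h2=1, probe 5,6 → slot 6
302: h=5, h2=3, probe 5,8,0,3 → slot 3
Table: [775, ∅, ∅, 302, ∅, 511, 830, 238, 297, ∅, 764]

775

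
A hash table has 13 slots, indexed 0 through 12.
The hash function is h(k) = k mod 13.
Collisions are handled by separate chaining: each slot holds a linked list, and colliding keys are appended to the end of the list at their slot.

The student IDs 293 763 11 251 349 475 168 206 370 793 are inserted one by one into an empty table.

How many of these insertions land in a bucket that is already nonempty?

3

Insert 293: h=7, bucket 7 empty -> new chain.
Insert 763: h=9, bucket 9 empty -> new chain.
Insert 11: h=11, bucket 11 empty -> new chain.
Insert 251: h=4, bucket 4 empty -> new chain.
Insert 349: h=11, bucket 11 nonempty -> append to chain.
Insert 475: h=7, bucket 7 nonempty -> append to chain.
Insert 168: h=12, bucket 12 empty -> new chain.
Insert 206: h=11, bucket 11 nonempty -> append to chain.
Insert 370: h=6, bucket 6 empty -> new chain.
Insert 793: h=0, bucket 0 empty -> new chain.
Final buckets:
0: 793
1: ∅
2: ∅
3: ∅
4: 251
5: ∅
6: 370
7: 293 -> 475
8: ∅
9: 763
10: ∅
11: 11 -> 349 -> 206
12: 168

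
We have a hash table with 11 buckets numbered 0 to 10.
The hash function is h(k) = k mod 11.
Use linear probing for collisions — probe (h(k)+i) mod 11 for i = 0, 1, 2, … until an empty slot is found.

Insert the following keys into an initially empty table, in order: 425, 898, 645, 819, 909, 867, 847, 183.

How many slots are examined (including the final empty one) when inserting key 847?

425: h=7 → slot 7
898: h=7, probe 7,8 → slot 8
645: h=7, probe 7,8,9 → slot 9
819: h=5 → slot 5
909: h=7, probe 7,8,9,10 → slot 10
867: h=9, probe 9,10,0 → slot 0
847: h=0, probe 0,1 → slot 1
183: h=7, probe 7,8,9,10,0,1,2 → slot 2
Table: [867, 847, 183, —, —, 819, —, 425, 898, 645, 909]

2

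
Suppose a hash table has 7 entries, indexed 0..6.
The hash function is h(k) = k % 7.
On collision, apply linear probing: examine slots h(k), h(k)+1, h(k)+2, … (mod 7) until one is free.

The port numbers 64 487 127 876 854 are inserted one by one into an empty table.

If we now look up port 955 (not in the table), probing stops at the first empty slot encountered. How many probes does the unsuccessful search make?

64 hashes to 1; slot 1 is free => place at 1.
487 hashes to 4; slot 4 is free => place at 4.
127 hashes to 1; 1 taken => place at 2.
876 hashes to 1; 1,2 taken => place at 3.
854 hashes to 0; slot 0 is free => place at 0.
Table: [854, 64, 127, 876, 487, —, —]
Lookup 955: h=3, probe 3,4,5 → slot 5 empty, not found.

3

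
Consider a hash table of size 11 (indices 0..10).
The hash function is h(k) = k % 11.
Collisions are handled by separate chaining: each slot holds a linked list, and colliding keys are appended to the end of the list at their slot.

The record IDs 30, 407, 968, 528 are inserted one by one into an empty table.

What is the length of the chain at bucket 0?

Insert 30: h=8, bucket 8 empty → new chain.
Insert 407: h=0, bucket 0 empty → new chain.
Insert 968: h=0, bucket 0 nonempty → append to chain.
Insert 528: h=0, bucket 0 nonempty → append to chain.
Final buckets:
0: 407 -> 968 -> 528
1: -
2: -
3: -
4: -
5: -
6: -
7: -
8: 30
9: -
10: -

3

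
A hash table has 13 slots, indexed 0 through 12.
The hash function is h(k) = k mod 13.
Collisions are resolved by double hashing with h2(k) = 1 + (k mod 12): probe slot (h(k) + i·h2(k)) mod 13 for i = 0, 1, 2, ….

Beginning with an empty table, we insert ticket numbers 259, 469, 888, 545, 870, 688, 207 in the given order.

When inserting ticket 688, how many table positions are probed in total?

259: h=12 -> slot 12
469: h=1 -> slot 1
888: h=4 -> slot 4
545: h=12, h2=6, probe 12,5 -> slot 5
870: h=12, h2=7, probe 12,6 -> slot 6
688: h=12, h2=5, probe 12,4,9 -> slot 9
207: h=12, h2=4, probe 12,3 -> slot 3
Table: [—, 469, —, 207, 888, 545, 870, —, —, 688, —, —, 259]

3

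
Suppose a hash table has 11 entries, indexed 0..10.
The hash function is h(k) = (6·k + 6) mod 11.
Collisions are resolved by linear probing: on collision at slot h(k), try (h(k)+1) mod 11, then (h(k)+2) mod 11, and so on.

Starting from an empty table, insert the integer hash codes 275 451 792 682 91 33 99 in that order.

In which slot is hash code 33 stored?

10

275: h=6 => slot 6
451: h=6, probe 6,7 => slot 7
792: h=6, probe 6,7,8 => slot 8
682: h=6, probe 6,7,8,9 => slot 9
91: h=2 => slot 2
33: h=6, probe 6,7,8,9,10 => slot 10
99: h=6, probe 6,7,8,9,10,0 => slot 0
Table: [99, —, 91, —, —, —, 275, 451, 792, 682, 33]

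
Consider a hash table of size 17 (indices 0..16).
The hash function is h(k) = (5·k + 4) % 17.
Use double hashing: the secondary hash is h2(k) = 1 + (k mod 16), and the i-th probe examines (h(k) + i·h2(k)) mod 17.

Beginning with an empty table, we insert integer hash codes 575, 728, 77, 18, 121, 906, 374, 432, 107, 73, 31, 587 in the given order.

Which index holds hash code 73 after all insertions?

Insert 575: h=6, slot 6 empty → index 6.
Insert 728: h=6, h2=9, slot 6 occupied → index 15.
Insert 77: h=15, h2=14, slot 15 occupied → index 12.
Insert 18: h=9, slot 9 empty → index 9.
Insert 121: h=14, slot 14 empty → index 14.
Insert 906: h=12, h2=11, slots 12,6 occupied → index 0.
Insert 374: h=4, slot 4 empty → index 4.
Insert 432: h=5, slot 5 empty → index 5.
Insert 107: h=12, h2=12, slot 12 occupied → index 7.
Insert 73: h=12, h2=10, slots 12,5,15 occupied → index 8.
Insert 31: h=6, h2=16, slots 6,5,4 occupied → index 3.
Insert 587: h=15, h2=12, slot 15 occupied → index 10.
Table: [906, -, -, 31, 374, 432, 575, 107, 73, 18, 587, -, 77, -, 121, 728, -]

8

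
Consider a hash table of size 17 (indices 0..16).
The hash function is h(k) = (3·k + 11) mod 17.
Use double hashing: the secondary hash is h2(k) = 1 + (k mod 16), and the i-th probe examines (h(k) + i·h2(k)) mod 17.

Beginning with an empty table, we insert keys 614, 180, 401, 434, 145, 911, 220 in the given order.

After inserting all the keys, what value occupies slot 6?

145

614: h=0 → slot 0
180: h=7 → slot 7
401: h=7, h2=2, probe 7,9 → slot 9
434: h=4 → slot 4
145: h=4, h2=2, probe 4,6 → slot 6
911: h=7, h2=16, probe 7,6,5 → slot 5
220: h=8 → slot 8
Table: [614, ∅, ∅, ∅, 434, 911, 145, 180, 220, 401, ∅, ∅, ∅, ∅, ∅, ∅, ∅]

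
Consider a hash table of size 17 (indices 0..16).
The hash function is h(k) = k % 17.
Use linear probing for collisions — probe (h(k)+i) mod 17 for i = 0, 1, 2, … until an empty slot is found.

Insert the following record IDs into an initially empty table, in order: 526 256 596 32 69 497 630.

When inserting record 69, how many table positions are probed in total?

3

526: h=16 → slot 16
256: h=1 → slot 1
596: h=1, probe 1,2 → slot 2
32: h=15 → slot 15
69: h=1, probe 1,2,3 → slot 3
497: h=4 → slot 4
630: h=1, probe 1,2,3,4,5 → slot 5
Table: [-, 256, 596, 69, 497, 630, -, -, -, -, -, -, -, -, -, 32, 526]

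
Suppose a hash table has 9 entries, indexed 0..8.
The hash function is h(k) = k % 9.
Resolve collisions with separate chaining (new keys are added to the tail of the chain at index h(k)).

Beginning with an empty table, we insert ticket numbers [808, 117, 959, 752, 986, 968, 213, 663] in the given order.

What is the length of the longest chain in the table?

4

Insert 808: h=7, bucket 7 empty → new chain.
Insert 117: h=0, bucket 0 empty → new chain.
Insert 959: h=5, bucket 5 empty → new chain.
Insert 752: h=5, bucket 5 nonempty → append to chain.
Insert 986: h=5, bucket 5 nonempty → append to chain.
Insert 968: h=5, bucket 5 nonempty → append to chain.
Insert 213: h=6, bucket 6 empty → new chain.
Insert 663: h=6, bucket 6 nonempty → append to chain.
Final buckets:
0: 117
1: —
2: —
3: —
4: —
5: 959 -> 752 -> 986 -> 968
6: 213 -> 663
7: 808
8: —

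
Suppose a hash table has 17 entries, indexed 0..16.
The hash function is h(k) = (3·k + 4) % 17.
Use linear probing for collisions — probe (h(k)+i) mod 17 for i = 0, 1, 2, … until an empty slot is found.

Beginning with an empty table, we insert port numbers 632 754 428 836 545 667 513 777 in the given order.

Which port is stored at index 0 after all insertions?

Insert 632: h=13, slot 13 empty -> index 13.
Insert 754: h=5, slot 5 empty -> index 5.
Insert 428: h=13, slot 13 occupied -> index 14.
Insert 836: h=13, slots 13,14 occupied -> index 15.
Insert 545: h=7, slot 7 empty -> index 7.
Insert 667: h=16, slot 16 empty -> index 16.
Insert 513: h=13, slots 13,14,15,16 occupied -> index 0.
Insert 777: h=6, slot 6 empty -> index 6.
Table: [513, ∅, ∅, ∅, ∅, 754, 777, 545, ∅, ∅, ∅, ∅, ∅, 632, 428, 836, 667]

513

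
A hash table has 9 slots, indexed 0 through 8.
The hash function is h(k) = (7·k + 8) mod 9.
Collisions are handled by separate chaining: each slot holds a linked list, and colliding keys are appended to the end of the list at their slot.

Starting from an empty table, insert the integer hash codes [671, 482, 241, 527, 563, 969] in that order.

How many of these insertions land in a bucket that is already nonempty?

3

Insert 671: h=7, bucket 7 empty -> new chain.
Insert 482: h=7, bucket 7 nonempty -> append to chain.
Insert 241: h=3, bucket 3 empty -> new chain.
Insert 527: h=7, bucket 7 nonempty -> append to chain.
Insert 563: h=7, bucket 7 nonempty -> append to chain.
Insert 969: h=5, bucket 5 empty -> new chain.
Final buckets:
0: ∅
1: ∅
2: ∅
3: 241
4: ∅
5: 969
6: ∅
7: 671 -> 482 -> 527 -> 563
8: ∅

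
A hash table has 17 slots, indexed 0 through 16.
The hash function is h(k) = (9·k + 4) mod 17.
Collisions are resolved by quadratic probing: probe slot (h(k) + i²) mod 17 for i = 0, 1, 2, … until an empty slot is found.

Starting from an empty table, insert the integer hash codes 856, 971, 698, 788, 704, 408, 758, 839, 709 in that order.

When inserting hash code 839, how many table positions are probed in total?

3

856 hashes to 7; slot 7 is free => place at 7.
971 hashes to 5; slot 5 is free => place at 5.
698 hashes to 13; slot 13 is free => place at 13.
788 hashes to 7; 7 taken => place at 8.
704 hashes to 16; slot 16 is free => place at 16.
408 hashes to 4; slot 4 is free => place at 4.
758 hashes to 9; slot 9 is free => place at 9.
839 hashes to 7; 7,8 taken => place at 11.
709 hashes to 10; slot 10 is free => place at 10.
Table: [-, -, -, -, 408, 971, -, 856, 788, 758, 709, 839, -, 698, -, -, 704]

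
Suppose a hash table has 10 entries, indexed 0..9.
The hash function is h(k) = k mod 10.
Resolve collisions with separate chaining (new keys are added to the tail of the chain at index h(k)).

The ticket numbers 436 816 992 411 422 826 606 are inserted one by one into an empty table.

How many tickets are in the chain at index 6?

4

Insert 436: h=6, bucket 6 empty -> new chain.
Insert 816: h=6, bucket 6 nonempty -> append to chain.
Insert 992: h=2, bucket 2 empty -> new chain.
Insert 411: h=1, bucket 1 empty -> new chain.
Insert 422: h=2, bucket 2 nonempty -> append to chain.
Insert 826: h=6, bucket 6 nonempty -> append to chain.
Insert 606: h=6, bucket 6 nonempty -> append to chain.
Final buckets:
0: —
1: 411
2: 992 -> 422
3: —
4: —
5: —
6: 436 -> 816 -> 826 -> 606
7: —
8: —
9: —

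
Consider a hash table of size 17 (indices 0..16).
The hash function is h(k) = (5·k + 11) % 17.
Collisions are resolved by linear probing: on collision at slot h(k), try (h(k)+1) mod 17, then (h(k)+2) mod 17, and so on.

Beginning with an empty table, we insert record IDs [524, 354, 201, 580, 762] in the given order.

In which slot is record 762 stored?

Insert 524: h=13, slot 13 empty → index 13.
Insert 354: h=13, slot 13 occupied → index 14.
Insert 201: h=13, slots 13,14 occupied → index 15.
Insert 580: h=4, slot 4 empty → index 4.
Insert 762: h=13, slots 13,14,15 occupied → index 16.
Table: [∅, ∅, ∅, ∅, 580, ∅, ∅, ∅, ∅, ∅, ∅, ∅, ∅, 524, 354, 201, 762]

16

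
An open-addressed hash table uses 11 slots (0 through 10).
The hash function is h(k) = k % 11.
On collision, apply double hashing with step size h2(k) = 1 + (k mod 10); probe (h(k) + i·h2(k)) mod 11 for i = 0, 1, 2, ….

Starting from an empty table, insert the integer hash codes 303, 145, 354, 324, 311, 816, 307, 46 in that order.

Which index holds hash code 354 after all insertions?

7

303: h=6 => slot 6
145: h=2 => slot 2
354: h=2, h2=5, probe 2,7 => slot 7
324: h=5 => slot 5
311: h=3 => slot 3
816: h=2, h2=7, probe 2,9 => slot 9
307: h=10 => slot 10
46: h=2, h2=7, probe 2,9,5,1 => slot 1
Table: [-, 46, 145, 311, -, 324, 303, 354, -, 816, 307]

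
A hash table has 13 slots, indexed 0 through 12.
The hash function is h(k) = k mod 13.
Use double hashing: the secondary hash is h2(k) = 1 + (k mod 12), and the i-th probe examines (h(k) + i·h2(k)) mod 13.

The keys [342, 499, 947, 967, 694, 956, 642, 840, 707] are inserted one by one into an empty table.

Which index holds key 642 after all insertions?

12

342: h=4 → slot 4
499: h=5 → slot 5
947: h=11 → slot 11
967: h=5, h2=8, probe 5,0 → slot 0
694: h=5, h2=11, probe 5,3 → slot 3
956: h=7 → slot 7
642: h=5, h2=7, probe 5,12 → slot 12
840: h=8 → slot 8
707: h=5, h2=12, probe 5,4,3,2 → slot 2
Table: [967, -, 707, 694, 342, 499, -, 956, 840, -, -, 947, 642]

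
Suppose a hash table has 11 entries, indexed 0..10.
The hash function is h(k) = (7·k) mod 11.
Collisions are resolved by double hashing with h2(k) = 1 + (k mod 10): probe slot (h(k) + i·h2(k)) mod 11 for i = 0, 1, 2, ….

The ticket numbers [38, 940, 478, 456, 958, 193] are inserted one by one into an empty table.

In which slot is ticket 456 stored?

Insert 38: h=2, slot 2 empty → index 2.
Insert 940: h=2, h2=1, slot 2 occupied → index 3.
Insert 478: h=2, h2=9, slot 2 occupied → index 0.
Insert 456: h=2, h2=7, slot 2 occupied → index 9.
Insert 958: h=7, slot 7 empty → index 7.
Insert 193: h=9, h2=4, slots 9,2 occupied → index 6.
Table: [478, -, 38, 940, -, -, 193, 958, -, 456, -]

9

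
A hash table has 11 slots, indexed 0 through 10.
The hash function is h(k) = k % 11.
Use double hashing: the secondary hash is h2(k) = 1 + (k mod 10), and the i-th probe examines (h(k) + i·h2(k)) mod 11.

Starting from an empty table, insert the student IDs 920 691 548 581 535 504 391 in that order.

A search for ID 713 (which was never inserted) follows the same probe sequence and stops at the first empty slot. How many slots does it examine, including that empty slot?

4

Insert 920: h=7, slot 7 empty -> index 7.
Insert 691: h=9, slot 9 empty -> index 9.
Insert 548: h=9, h2=9, slots 9,7 occupied -> index 5.
Insert 581: h=9, h2=2, slot 9 occupied -> index 0.
Insert 535: h=7, h2=6, slot 7 occupied -> index 2.
Insert 504: h=9, h2=5, slot 9 occupied -> index 3.
Insert 391: h=6, slot 6 empty -> index 6.
Table: [581, ., 535, 504, ., 548, 391, 920, ., 691, .]
Lookup 713: h=9, h2=4, probe 9,2,6,10 → slot 10 empty, not found.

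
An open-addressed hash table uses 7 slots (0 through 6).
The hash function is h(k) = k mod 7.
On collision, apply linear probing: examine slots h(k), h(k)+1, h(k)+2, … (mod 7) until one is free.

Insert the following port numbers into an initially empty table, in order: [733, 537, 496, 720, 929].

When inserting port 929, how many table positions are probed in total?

733: h=5 => slot 5
537: h=5, probe 5,6 => slot 6
496: h=6, probe 6,0 => slot 0
720: h=6, probe 6,0,1 => slot 1
929: h=5, probe 5,6,0,1,2 => slot 2
Table: [496, 720, 929, _, _, 733, 537]

5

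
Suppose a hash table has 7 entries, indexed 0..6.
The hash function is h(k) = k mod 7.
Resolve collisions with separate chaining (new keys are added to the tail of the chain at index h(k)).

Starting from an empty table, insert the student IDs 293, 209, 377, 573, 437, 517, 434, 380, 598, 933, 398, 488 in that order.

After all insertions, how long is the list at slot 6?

293 -> bucket 6
209 -> bucket 6 (collision)
377 -> bucket 6 (collision)
573 -> bucket 6 (collision)
437 -> bucket 3
517 -> bucket 6 (collision)
434 -> bucket 0
380 -> bucket 2
598 -> bucket 3 (collision)
933 -> bucket 2 (collision)
398 -> bucket 6 (collision)
488 -> bucket 5
Final buckets:
0: 434
1: ∅
2: 380 -> 933
3: 437 -> 598
4: ∅
5: 488
6: 293 -> 209 -> 377 -> 573 -> 517 -> 398

6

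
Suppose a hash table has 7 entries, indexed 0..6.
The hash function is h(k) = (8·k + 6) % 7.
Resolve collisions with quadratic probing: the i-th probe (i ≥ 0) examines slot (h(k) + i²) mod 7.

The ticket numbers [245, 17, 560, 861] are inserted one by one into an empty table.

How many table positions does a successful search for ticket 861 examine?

245: h=6 => slot 6
17: h=2 => slot 2
560: h=6, probe 6,0 => slot 0
861: h=6, probe 6,0,3 => slot 3
Table: [560, _, 17, 861, _, _, 245]
Lookup 861: h=6, probe 6,0,3 → found at 3.

3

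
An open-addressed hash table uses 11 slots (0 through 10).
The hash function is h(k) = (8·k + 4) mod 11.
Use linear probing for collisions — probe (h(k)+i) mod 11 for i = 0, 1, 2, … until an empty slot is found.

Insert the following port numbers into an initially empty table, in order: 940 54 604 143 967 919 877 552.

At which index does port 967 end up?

9

940 hashes to 0; slot 0 is free → place at 0.
54 hashes to 7; slot 7 is free → place at 7.
604 hashes to 7; 7 taken → place at 8.
143 hashes to 4; slot 4 is free → place at 4.
967 hashes to 7; 7,8 taken → place at 9.
919 hashes to 8; 8,9 taken → place at 10.
877 hashes to 2; slot 2 is free → place at 2.
552 hashes to 9; 9,10,0 taken → place at 1.
Table: [940, 552, 877, —, 143, —, —, 54, 604, 967, 919]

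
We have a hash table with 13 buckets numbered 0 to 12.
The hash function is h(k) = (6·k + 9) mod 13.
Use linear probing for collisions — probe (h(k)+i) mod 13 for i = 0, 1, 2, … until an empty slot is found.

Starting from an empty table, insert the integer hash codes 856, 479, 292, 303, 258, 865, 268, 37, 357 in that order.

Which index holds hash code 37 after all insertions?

1

Insert 856: h=10, slot 10 empty -> index 10.
Insert 479: h=10, slot 10 occupied -> index 11.
Insert 292: h=6, slot 6 empty -> index 6.
Insert 303: h=7, slot 7 empty -> index 7.
Insert 258: h=10, slots 10,11 occupied -> index 12.
Insert 865: h=12, slot 12 occupied -> index 0.
Insert 268: h=5, slot 5 empty -> index 5.
Insert 37: h=10, slots 10,11,12,0 occupied -> index 1.
Insert 357: h=6, slots 6,7 occupied -> index 8.
Table: [865, 37, _, _, _, 268, 292, 303, 357, _, 856, 479, 258]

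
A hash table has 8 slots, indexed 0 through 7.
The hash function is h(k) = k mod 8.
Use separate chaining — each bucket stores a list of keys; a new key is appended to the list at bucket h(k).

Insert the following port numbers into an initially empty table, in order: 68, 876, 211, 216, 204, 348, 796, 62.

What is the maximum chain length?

5

68 -> bucket 4
876 -> bucket 4 (collision)
211 -> bucket 3
216 -> bucket 0
204 -> bucket 4 (collision)
348 -> bucket 4 (collision)
796 -> bucket 4 (collision)
62 -> bucket 6
Final buckets:
0: 216
1: ∅
2: ∅
3: 211
4: 68 -> 876 -> 204 -> 348 -> 796
5: ∅
6: 62
7: ∅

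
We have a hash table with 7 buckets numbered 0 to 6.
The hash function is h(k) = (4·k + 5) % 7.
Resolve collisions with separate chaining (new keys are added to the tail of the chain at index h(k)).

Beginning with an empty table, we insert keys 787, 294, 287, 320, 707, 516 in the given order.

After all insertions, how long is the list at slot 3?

1

Insert 787: h=3, bucket 3 empty -> new chain.
Insert 294: h=5, bucket 5 empty -> new chain.
Insert 287: h=5, bucket 5 nonempty -> append to chain.
Insert 320: h=4, bucket 4 empty -> new chain.
Insert 707: h=5, bucket 5 nonempty -> append to chain.
Insert 516: h=4, bucket 4 nonempty -> append to chain.
Final buckets:
0: .
1: .
2: .
3: 787
4: 320 -> 516
5: 294 -> 287 -> 707
6: .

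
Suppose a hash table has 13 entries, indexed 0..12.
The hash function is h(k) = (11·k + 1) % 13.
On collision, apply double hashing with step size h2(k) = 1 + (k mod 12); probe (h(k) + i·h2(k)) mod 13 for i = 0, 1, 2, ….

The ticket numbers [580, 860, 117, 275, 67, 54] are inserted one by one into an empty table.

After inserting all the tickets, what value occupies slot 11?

580 hashes to 11; slot 11 is free => place at 11.
860 hashes to 10; slot 10 is free => place at 10.
117 hashes to 1; slot 1 is free => place at 1.
275 hashes to 10, h2=12; 10 taken => place at 9.
67 hashes to 10, h2=8; 10 taken => place at 5.
54 hashes to 10, h2=7; 10 taken => place at 4.
Table: [∅, 117, ∅, ∅, 54, 67, ∅, ∅, ∅, 275, 860, 580, ∅]

580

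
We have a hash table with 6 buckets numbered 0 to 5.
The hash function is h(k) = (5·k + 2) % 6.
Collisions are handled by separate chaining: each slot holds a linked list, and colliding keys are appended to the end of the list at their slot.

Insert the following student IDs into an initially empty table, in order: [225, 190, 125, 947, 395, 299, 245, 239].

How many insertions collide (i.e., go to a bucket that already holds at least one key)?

5

Insert 225: h=5, bucket 5 empty -> new chain.
Insert 190: h=4, bucket 4 empty -> new chain.
Insert 125: h=3, bucket 3 empty -> new chain.
Insert 947: h=3, bucket 3 nonempty -> append to chain.
Insert 395: h=3, bucket 3 nonempty -> append to chain.
Insert 299: h=3, bucket 3 nonempty -> append to chain.
Insert 245: h=3, bucket 3 nonempty -> append to chain.
Insert 239: h=3, bucket 3 nonempty -> append to chain.
Final buckets:
0: _
1: _
2: _
3: 125 -> 947 -> 395 -> 299 -> 245 -> 239
4: 190
5: 225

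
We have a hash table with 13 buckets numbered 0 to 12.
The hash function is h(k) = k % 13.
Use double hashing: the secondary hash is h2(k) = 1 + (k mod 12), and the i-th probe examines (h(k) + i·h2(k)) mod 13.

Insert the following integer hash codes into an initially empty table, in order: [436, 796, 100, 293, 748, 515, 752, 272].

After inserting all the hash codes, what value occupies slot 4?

436: h=7 => slot 7
796: h=3 => slot 3
100: h=9 => slot 9
293: h=7, h2=6, probe 7,0 => slot 0
748: h=7, h2=5, probe 7,12 => slot 12
515: h=8 => slot 8
752: h=11 => slot 11
272: h=12, h2=9, probe 12,8,4 => slot 4
Table: [293, -, -, 796, 272, -, -, 436, 515, 100, -, 752, 748]

272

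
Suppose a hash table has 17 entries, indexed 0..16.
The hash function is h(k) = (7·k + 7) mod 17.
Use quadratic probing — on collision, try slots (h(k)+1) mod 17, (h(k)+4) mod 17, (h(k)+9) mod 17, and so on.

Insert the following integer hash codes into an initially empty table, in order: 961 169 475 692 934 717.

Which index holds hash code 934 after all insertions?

961 hashes to 2; slot 2 is free => place at 2.
169 hashes to 0; slot 0 is free => place at 0.
475 hashes to 0; 0 taken => place at 1.
692 hashes to 6; slot 6 is free => place at 6.
934 hashes to 0; 0,1 taken => place at 4.
717 hashes to 11; slot 11 is free => place at 11.
Table: [169, 475, 961, ∅, 934, ∅, 692, ∅, ∅, ∅, ∅, 717, ∅, ∅, ∅, ∅, ∅]

4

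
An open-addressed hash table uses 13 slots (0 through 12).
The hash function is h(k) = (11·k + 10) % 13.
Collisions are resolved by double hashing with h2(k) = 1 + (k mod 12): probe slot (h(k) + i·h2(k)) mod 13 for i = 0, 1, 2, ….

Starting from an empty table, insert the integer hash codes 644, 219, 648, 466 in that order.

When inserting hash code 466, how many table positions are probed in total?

2

644 hashes to 9; slot 9 is free -> place at 9.
219 hashes to 1; slot 1 is free -> place at 1.
648 hashes to 1, h2=1; 1 taken -> place at 2.
466 hashes to 1, h2=11; 1 taken -> place at 12.
Table: [—, 219, 648, —, —, —, —, —, —, 644, —, —, 466]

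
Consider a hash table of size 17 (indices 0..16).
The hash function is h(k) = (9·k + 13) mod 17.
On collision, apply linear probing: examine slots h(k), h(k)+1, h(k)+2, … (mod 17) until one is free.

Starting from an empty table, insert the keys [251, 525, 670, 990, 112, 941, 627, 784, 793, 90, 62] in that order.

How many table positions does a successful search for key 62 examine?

8

251 hashes to 11; slot 11 is free => place at 11.
525 hashes to 12; slot 12 is free => place at 12.
670 hashes to 8; slot 8 is free => place at 8.
990 hashes to 15; slot 15 is free => place at 15.
112 hashes to 1; slot 1 is free => place at 1.
941 hashes to 16; slot 16 is free => place at 16.
627 hashes to 12; 12 taken => place at 13.
784 hashes to 14; slot 14 is free => place at 14.
793 hashes to 10; slot 10 is free => place at 10.
90 hashes to 7; slot 7 is free => place at 7.
62 hashes to 10; 10,11,12,13,14,15,16 taken => place at 0.
Table: [62, 112, -, -, -, -, -, 90, 670, -, 793, 251, 525, 627, 784, 990, 941]
Lookup 62: h=10, probe 10,11,12,13,14,15,16,0 → found at 0.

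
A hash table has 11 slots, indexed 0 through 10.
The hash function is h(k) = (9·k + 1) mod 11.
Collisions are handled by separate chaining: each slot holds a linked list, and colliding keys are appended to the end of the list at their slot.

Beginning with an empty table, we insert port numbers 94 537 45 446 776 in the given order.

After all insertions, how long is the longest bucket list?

Insert 94: h=0, bucket 0 empty -> new chain.
Insert 537: h=5, bucket 5 empty -> new chain.
Insert 45: h=10, bucket 10 empty -> new chain.
Insert 446: h=0, bucket 0 nonempty -> append to chain.
Insert 776: h=0, bucket 0 nonempty -> append to chain.
Final buckets:
0: 94 -> 446 -> 776
1: .
2: .
3: .
4: .
5: 537
6: .
7: .
8: .
9: .
10: 45

3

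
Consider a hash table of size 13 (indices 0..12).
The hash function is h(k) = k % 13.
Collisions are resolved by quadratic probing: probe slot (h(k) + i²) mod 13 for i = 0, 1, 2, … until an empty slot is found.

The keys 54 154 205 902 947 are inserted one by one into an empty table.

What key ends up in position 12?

54 hashes to 2; slot 2 is free → place at 2.
154 hashes to 11; slot 11 is free → place at 11.
205 hashes to 10; slot 10 is free → place at 10.
902 hashes to 5; slot 5 is free → place at 5.
947 hashes to 11; 11 taken → place at 12.
Table: [∅, ∅, 54, ∅, ∅, 902, ∅, ∅, ∅, ∅, 205, 154, 947]

947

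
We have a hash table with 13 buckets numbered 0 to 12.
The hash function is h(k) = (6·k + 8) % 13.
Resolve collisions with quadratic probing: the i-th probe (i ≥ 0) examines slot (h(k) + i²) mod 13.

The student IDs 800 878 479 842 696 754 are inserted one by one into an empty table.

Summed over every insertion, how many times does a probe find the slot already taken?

3

800: h=11 -> slot 11
878: h=11, probe 11,12 -> slot 12
479: h=9 -> slot 9
842: h=3 -> slot 3
696: h=11, probe 11,12,2 -> slot 2
754: h=8 -> slot 8
Table: [_, _, 696, 842, _, _, _, _, 754, 479, _, 800, 878]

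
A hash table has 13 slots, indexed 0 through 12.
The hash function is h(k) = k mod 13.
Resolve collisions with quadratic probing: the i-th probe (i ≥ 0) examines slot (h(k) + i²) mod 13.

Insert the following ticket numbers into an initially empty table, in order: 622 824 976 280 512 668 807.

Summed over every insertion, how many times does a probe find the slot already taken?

Insert 622: h=11, slot 11 empty -> index 11.
Insert 824: h=5, slot 5 empty -> index 5.
Insert 976: h=1, slot 1 empty -> index 1.
Insert 280: h=7, slot 7 empty -> index 7.
Insert 512: h=5, slot 5 occupied -> index 6.
Insert 668: h=5, slots 5,6 occupied -> index 9.
Insert 807: h=1, slot 1 occupied -> index 2.
Table: [-, 976, 807, -, -, 824, 512, 280, -, 668, -, 622, -]

4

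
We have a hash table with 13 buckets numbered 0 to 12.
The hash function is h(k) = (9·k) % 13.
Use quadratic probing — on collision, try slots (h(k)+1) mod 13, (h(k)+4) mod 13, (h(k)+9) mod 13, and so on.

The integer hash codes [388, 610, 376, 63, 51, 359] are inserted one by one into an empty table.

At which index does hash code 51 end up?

388: h=8 => slot 8
610: h=4 => slot 4
376: h=4, probe 4,5 => slot 5
63: h=8, probe 8,9 => slot 9
51: h=4, probe 4,5,8,0 => slot 0
359: h=7 => slot 7
Table: [51, -, -, -, 610, 376, -, 359, 388, 63, -, -, -]

0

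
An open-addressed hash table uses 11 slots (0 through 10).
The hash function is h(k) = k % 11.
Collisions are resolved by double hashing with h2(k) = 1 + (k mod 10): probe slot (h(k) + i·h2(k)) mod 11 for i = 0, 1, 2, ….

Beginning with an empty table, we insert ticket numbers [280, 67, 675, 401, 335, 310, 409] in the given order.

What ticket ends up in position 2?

310

280: h=5 → slot 5
67: h=1 → slot 1
675: h=4 → slot 4
401: h=5, h2=2, probe 5,7 → slot 7
335: h=5, h2=6, probe 5,0 → slot 0
310: h=2 → slot 2
409: h=2, h2=10, probe 2,1,0,10 → slot 10
Table: [335, 67, 310, _, 675, 280, _, 401, _, _, 409]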